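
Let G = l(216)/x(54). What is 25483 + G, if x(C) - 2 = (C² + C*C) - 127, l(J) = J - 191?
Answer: 145431506/5707 ≈ 25483.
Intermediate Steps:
l(J) = -191 + J
x(C) = -125 + 2*C² (x(C) = 2 + ((C² + C*C) - 127) = 2 + ((C² + C²) - 127) = 2 + (2*C² - 127) = 2 + (-127 + 2*C²) = -125 + 2*C²)
G = 25/5707 (G = (-191 + 216)/(-125 + 2*54²) = 25/(-125 + 2*2916) = 25/(-125 + 5832) = 25/5707 ≈ 0.0043806)
25483 + G = 25483 + 25/5707 = 145431506/5707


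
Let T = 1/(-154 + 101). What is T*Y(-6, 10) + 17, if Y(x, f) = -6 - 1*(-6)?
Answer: 17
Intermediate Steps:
Y(x, f) = 0 (Y(x, f) = -6 + 6 = 0)
T = -1/53 (T = 1/(-53) = -1/53 ≈ -0.018868)
T*Y(-6, 10) + 17 = -1/53*0 + 17 = 0 + 17 = 17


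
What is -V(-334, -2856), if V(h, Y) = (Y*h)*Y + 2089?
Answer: 2724347735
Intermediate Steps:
V(h, Y) = 2089 + h*Y² (V(h, Y) = h*Y² + 2089 = 2089 + h*Y²)
-V(-334, -2856) = -(2089 - 334*(-2856)²) = -(2089 - 334*8156736) = -(2089 - 2724349824) = -1*(-2724347735) = 2724347735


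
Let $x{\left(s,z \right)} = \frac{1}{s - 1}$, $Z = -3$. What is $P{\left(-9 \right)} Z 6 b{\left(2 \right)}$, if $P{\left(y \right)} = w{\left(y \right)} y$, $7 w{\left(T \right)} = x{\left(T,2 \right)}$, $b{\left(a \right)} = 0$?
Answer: $0$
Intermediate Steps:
$x{\left(s,z \right)} = \frac{1}{-1 + s}$
$w{\left(T \right)} = \frac{1}{7 \left(-1 + T\right)}$
$P{\left(y \right)} = \frac{y}{7 \left(-1 + y\right)}$ ($P{\left(y \right)} = \frac{1}{7 \left(-1 + y\right)} y = \frac{y}{7 \left(-1 + y\right)}$)
$P{\left(-9 \right)} Z 6 b{\left(2 \right)} = \frac{1}{7} \left(-9\right) \frac{1}{-1 - 9} \left(-3\right) 6 \cdot 0 = \frac{1}{7} \left(-9\right) \frac{1}{-10} \left(-3\right) 0 = \frac{1}{7} \left(-9\right) \left(- \frac{1}{10}\right) \left(-3\right) 0 = \frac{9}{70} \left(-3\right) 0 = \left(- \frac{27}{70}\right) 0 = 0$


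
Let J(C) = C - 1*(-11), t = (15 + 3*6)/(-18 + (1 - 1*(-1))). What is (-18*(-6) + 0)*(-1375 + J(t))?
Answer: -590139/4 ≈ -1.4753e+5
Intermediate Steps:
t = -33/16 (t = (15 + 18)/(-18 + (1 + 1)) = 33/(-18 + 2) = 33/(-16) = 33*(-1/16) = -33/16 ≈ -2.0625)
J(C) = 11 + C (J(C) = C + 11 = 11 + C)
(-18*(-6) + 0)*(-1375 + J(t)) = (-18*(-6) + 0)*(-1375 + (11 - 33/16)) = (108 + 0)*(-1375 + 143/16) = 108*(-21857/16) = -590139/4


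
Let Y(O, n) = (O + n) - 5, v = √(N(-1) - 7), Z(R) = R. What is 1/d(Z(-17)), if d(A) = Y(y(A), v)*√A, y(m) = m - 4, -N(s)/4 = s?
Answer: -√51/11543 + 26*I*√17/11543 ≈ -0.00061868 + 0.0092871*I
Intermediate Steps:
N(s) = -4*s
v = I*√3 (v = √(-4*(-1) - 7) = √(4 - 7) = √(-3) = I*√3 ≈ 1.732*I)
y(m) = -4 + m
Y(O, n) = -5 + O + n
d(A) = √A*(-9 + A + I*√3) (d(A) = (-5 + (-4 + A) + I*√3)*√A = (-9 + A + I*√3)*√A = √A*(-9 + A + I*√3))
1/d(Z(-17)) = 1/(√(-17)*(-9 - 17 + I*√3)) = 1/((I*√17)*(-26 + I*√3)) = 1/(I*√17*(-26 + I*√3)) = -I*√17/(17*(-26 + I*√3))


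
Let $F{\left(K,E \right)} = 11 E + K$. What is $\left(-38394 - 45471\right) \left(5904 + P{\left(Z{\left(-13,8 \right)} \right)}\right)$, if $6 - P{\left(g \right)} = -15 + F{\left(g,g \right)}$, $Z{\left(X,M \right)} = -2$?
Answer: $-498912885$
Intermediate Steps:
$F{\left(K,E \right)} = K + 11 E$
$P{\left(g \right)} = 21 - 12 g$ ($P{\left(g \right)} = 6 - \left(-15 + \left(g + 11 g\right)\right) = 6 - \left(-15 + 12 g\right) = 21 - 12 g$)
$\left(-38394 - 45471\right) \left(5904 + P{\left(Z{\left(-13,8 \right)} \right)}\right) = \left(-38394 - 45471\right) \left(5904 + \left(21 - -24\right)\right) = - 83865 \left(5904 + \left(21 + 24\right)\right) = - 83865 \left(5904 + 45\right) = \left(-83865\right) 5949 = -498912885$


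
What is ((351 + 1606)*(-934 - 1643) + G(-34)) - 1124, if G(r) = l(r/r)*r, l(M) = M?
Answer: -5044347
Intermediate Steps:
G(r) = r (G(r) = (r/r)*r = 1*r = r)
((351 + 1606)*(-934 - 1643) + G(-34)) - 1124 = ((351 + 1606)*(-934 - 1643) - 34) - 1124 = (1957*(-2577) - 34) - 1124 = (-5043189 - 34) - 1124 = -5043223 - 1124 = -5044347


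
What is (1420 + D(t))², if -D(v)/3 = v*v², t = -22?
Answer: 1113156496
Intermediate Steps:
D(v) = -3*v³ (D(v) = -3*v*v² = -3*v³)
(1420 + D(t))² = (1420 - 3*(-22)³)² = (1420 - 3*(-10648))² = (1420 + 31944)² = 33364² = 1113156496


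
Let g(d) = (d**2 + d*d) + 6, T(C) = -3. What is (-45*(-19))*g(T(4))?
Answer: 20520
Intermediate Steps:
g(d) = 6 + 2*d**2 (g(d) = (d**2 + d**2) + 6 = 2*d**2 + 6 = 6 + 2*d**2)
(-45*(-19))*g(T(4)) = (-45*(-19))*(6 + 2*(-3)**2) = 855*(6 + 2*9) = 855*(6 + 18) = 855*24 = 20520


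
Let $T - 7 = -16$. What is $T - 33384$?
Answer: $-33393$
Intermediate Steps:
$T = -9$ ($T = 7 - 16 = -9$)
$T - 33384 = -9 - 33384 = -33393$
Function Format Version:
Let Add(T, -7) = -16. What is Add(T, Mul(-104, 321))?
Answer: -33393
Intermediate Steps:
T = -9 (T = Add(7, -16) = -9)
Add(T, Mul(-104, 321)) = Add(-9, Mul(-104, 321)) = Add(-9, -33384) = -33393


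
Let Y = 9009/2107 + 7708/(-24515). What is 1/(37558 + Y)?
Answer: 7379015/277170276067 ≈ 2.6623e-5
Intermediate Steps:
Y = 29230697/7379015 (Y = 9009*(1/2107) + 7708*(-1/24515) = 1287/301 - 7708/24515 = 29230697/7379015 ≈ 3.9613)
1/(37558 + Y) = 1/(37558 + 29230697/7379015) = 1/(277170276067/7379015) = 7379015/277170276067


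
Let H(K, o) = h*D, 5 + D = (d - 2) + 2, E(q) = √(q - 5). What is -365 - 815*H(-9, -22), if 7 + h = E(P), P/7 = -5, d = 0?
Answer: -28890 + 8150*I*√10 ≈ -28890.0 + 25773.0*I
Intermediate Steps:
P = -35 (P = 7*(-5) = -35)
E(q) = √(-5 + q)
h = -7 + 2*I*√10 (h = -7 + √(-5 - 35) = -7 + √(-40) = -7 + 2*I*√10 ≈ -7.0 + 6.3246*I)
D = -5 (D = -5 + ((0 - 2) + 2) = -5 + (-2 + 2) = -5 + 0 = -5)
H(K, o) = 35 - 10*I*√10 (H(K, o) = (-7 + 2*I*√10)*(-5) = 35 - 10*I*√10)
-365 - 815*H(-9, -22) = -365 - 815*(35 - 10*I*√10) = -365 + (-28525 + 8150*I*√10) = -28890 + 8150*I*√10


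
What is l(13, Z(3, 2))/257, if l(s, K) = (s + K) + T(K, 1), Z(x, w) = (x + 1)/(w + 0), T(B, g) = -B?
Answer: 13/257 ≈ 0.050584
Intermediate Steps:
Z(x, w) = (1 + x)/w
l(s, K) = s (l(s, K) = (s + K) - K = (K + s) - K = s)
l(13, Z(3, 2))/257 = 13/257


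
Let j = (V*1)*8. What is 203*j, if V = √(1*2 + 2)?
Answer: 3248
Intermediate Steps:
V = 2 (V = √(2 + 2) = √4 = 2)
j = 16 (j = (2*1)*8 = 2*8 = 16)
203*j = 203*16 = 3248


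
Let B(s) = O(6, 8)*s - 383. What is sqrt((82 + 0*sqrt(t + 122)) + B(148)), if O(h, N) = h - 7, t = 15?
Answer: I*sqrt(449) ≈ 21.19*I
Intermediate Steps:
O(h, N) = -7 + h
B(s) = -383 - s (B(s) = (-7 + 6)*s - 383 = -s - 383 = -383 - s)
sqrt((82 + 0*sqrt(t + 122)) + B(148)) = sqrt((82 + 0*sqrt(15 + 122)) + (-383 - 1*148)) = sqrt((82 + 0*sqrt(137)) + (-383 - 148)) = sqrt((82 + 0) - 531) = sqrt(82 - 531) = sqrt(-449) = I*sqrt(449)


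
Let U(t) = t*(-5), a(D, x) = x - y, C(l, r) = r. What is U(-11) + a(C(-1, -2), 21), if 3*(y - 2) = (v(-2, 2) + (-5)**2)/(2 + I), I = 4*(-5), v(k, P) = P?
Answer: 149/2 ≈ 74.500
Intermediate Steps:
I = -20
y = 3/2 (y = 2 + ((2 + (-5)**2)/(2 - 20))/3 = 2 + ((2 + 25)/(-18))/3 = 2 + (27*(-1/18))/3 = 2 + (1/3)*(-3/2) = 2 - 1/2 = 3/2 ≈ 1.5000)
a(D, x) = -3/2 + x (a(D, x) = x - 1*3/2 = x - 3/2 = -3/2 + x)
U(t) = -5*t
U(-11) + a(C(-1, -2), 21) = -5*(-11) + (-3/2 + 21) = 55 + 39/2 = 149/2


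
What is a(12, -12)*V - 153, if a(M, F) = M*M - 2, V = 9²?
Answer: 11349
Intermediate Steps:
V = 81
a(M, F) = -2 + M² (a(M, F) = M² - 2 = -2 + M²)
a(12, -12)*V - 153 = (-2 + 12²)*81 - 153 = (-2 + 144)*81 - 153 = 142*81 - 153 = 11502 - 153 = 11349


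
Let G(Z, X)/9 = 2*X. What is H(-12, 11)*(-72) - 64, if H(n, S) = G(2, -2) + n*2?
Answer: 4256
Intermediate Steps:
G(Z, X) = 18*X (G(Z, X) = 9*(2*X) = 18*X)
H(n, S) = -36 + 2*n (H(n, S) = 18*(-2) + n*2 = -36 + 2*n)
H(-12, 11)*(-72) - 64 = (-36 + 2*(-12))*(-72) - 64 = (-36 - 24)*(-72) - 64 = -60*(-72) - 64 = 4320 - 64 = 4256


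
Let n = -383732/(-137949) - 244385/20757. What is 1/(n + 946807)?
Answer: 25796463/24424039783810 ≈ 1.0562e-6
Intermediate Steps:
n = -231959831/25796463 (n = -383732*(-1/137949) - 244385*1/20757 = 383732/137949 - 6605/561 = -231959831/25796463 ≈ -8.9919)
1/(n + 946807) = 1/(-231959831/25796463 + 946807) = 1/(24424039783810/25796463) = 25796463/24424039783810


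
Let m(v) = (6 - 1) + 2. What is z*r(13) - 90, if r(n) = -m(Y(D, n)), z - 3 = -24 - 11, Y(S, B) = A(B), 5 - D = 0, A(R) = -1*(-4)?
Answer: 134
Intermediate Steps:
A(R) = 4
D = 5 (D = 5 - 1*0 = 5 + 0 = 5)
Y(S, B) = 4
m(v) = 7 (m(v) = 5 + 2 = 7)
z = -32 (z = 3 + (-24 - 11) = 3 - 35 = -32)
r(n) = -7 (r(n) = -1*7 = -7)
z*r(13) - 90 = -32*(-7) - 90 = 224 - 90 = 134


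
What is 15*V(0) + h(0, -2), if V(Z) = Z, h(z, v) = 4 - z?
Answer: 4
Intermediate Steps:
15*V(0) + h(0, -2) = 15*0 + (4 - 1*0) = 0 + (4 + 0) = 0 + 4 = 4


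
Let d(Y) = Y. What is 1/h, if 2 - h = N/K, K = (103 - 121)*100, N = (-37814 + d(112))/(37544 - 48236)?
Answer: 9622800/19264451 ≈ 0.49951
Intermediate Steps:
N = 18851/5346 (N = (-37814 + 112)/(37544 - 48236) = -37702/(-10692) = -37702*(-1/10692) = 18851/5346 ≈ 3.5262)
K = -1800 (K = -18*100 = -1800)
h = 19264451/9622800 (h = 2 - 18851/(5346*(-1800)) = 2 - 18851*(-1)/(5346*1800) = 2 - 1*(-18851/9622800) = 2 + 18851/9622800 = 19264451/9622800 ≈ 2.0020)
1/h = 1/(19264451/9622800) = 9622800/19264451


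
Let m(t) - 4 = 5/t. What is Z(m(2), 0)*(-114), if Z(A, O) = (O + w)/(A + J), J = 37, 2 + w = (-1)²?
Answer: 76/29 ≈ 2.6207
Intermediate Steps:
w = -1 (w = -2 + (-1)² = -2 + 1 = -1)
m(t) = 4 + 5/t
Z(A, O) = (-1 + O)/(37 + A) (Z(A, O) = (O - 1)/(A + 37) = (-1 + O)/(37 + A))
Z(m(2), 0)*(-114) = ((-1 + 0)/(37 + (4 + 5/2)))*(-114) = (-1/(37 + (4 + 5*(½))))*(-114) = (-1/(37 + (4 + 5/2)))*(-114) = (-1/(37 + 13/2))*(-114) = (-1/(87/2))*(-114) = ((2/87)*(-1))*(-114) = -2/87*(-114) = 76/29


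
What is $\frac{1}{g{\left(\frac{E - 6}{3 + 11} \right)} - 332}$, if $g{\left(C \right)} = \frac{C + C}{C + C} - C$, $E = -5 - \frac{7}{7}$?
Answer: $- \frac{7}{2311} \approx -0.003029$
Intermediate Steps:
$E = -6$ ($E = -5 - 1 = -6$)
$g{\left(C \right)} = 1 - C$ ($g{\left(C \right)} = \frac{2 C}{2 C} - C = 2 C \frac{1}{2 C} - C = 1 - C$)
$\frac{1}{g{\left(\frac{E - 6}{3 + 11} \right)} - 332} = \frac{1}{\left(1 - \frac{-6 - 6}{3 + 11}\right) - 332} = \frac{1}{\left(1 - - \frac{12}{14}\right) - 332} = \frac{1}{\left(1 - \left(-12\right) \frac{1}{14}\right) - 332} = \frac{1}{\left(1 - - \frac{6}{7}\right) - 332} = \frac{1}{\left(1 + \frac{6}{7}\right) - 332} = \frac{1}{\frac{13}{7} - 332} = \frac{1}{- \frac{2311}{7}} = - \frac{7}{2311}$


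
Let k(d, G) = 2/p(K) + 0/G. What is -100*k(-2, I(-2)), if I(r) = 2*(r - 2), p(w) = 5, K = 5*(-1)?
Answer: -40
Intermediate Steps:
K = -5
I(r) = -4 + 2*r (I(r) = 2*(-2 + r) = -4 + 2*r)
k(d, G) = ⅖ (k(d, G) = 2/5 + 0/G = 2*(⅕) + 0 = ⅖ + 0 = ⅖)
-100*k(-2, I(-2)) = -100*⅖ = -40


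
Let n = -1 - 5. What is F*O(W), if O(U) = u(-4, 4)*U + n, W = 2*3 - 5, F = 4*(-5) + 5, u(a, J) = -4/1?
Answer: 150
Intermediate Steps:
u(a, J) = -4 (u(a, J) = -4*1 = -4)
n = -6
F = -15 (F = -20 + 5 = -15)
W = 1 (W = 6 - 5 = 1)
O(U) = -6 - 4*U (O(U) = -4*U - 6 = -6 - 4*U)
F*O(W) = -15*(-6 - 4*1) = -15*(-6 - 4) = -15*(-10) = 150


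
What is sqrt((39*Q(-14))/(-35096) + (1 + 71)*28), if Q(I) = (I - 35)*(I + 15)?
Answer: sqrt(620808291978)/17548 ≈ 44.901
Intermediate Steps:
Q(I) = (-35 + I)*(15 + I)
sqrt((39*Q(-14))/(-35096) + (1 + 71)*28) = sqrt((39*(-525 + (-14)**2 - 20*(-14)))/(-35096) + (1 + 71)*28) = sqrt((39*(-525 + 196 + 280))*(-1/35096) + 72*28) = sqrt((39*(-49))*(-1/35096) + 2016) = sqrt(-1911*(-1/35096) + 2016) = sqrt(1911/35096 + 2016) = sqrt(70755447/35096) = sqrt(620808291978)/17548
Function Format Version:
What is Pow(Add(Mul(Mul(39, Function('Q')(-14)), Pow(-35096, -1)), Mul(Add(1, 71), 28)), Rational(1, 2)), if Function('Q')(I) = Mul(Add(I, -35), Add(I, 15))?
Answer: Mul(Rational(1, 17548), Pow(620808291978, Rational(1, 2))) ≈ 44.901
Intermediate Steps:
Function('Q')(I) = Mul(Add(-35, I), Add(15, I))
Pow(Add(Mul(Mul(39, Function('Q')(-14)), Pow(-35096, -1)), Mul(Add(1, 71), 28)), Rational(1, 2)) = Pow(Add(Mul(Mul(39, Add(-525, Pow(-14, 2), Mul(-20, -14))), Pow(-35096, -1)), Mul(Add(1, 71), 28)), Rational(1, 2)) = Pow(Add(Mul(Mul(39, Add(-525, 196, 280)), Rational(-1, 35096)), Mul(72, 28)), Rational(1, 2)) = Pow(Add(Mul(Mul(39, -49), Rational(-1, 35096)), 2016), Rational(1, 2)) = Pow(Add(Mul(-1911, Rational(-1, 35096)), 2016), Rational(1, 2)) = Pow(Add(Rational(1911, 35096), 2016), Rational(1, 2)) = Pow(Rational(70755447, 35096), Rational(1, 2)) = Mul(Rational(1, 17548), Pow(620808291978, Rational(1, 2)))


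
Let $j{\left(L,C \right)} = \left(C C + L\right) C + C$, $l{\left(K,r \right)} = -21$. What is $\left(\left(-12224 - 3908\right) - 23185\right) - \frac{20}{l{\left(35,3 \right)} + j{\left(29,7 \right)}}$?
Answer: $- \frac{5229166}{133} \approx -39317.0$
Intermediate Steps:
$j{\left(L,C \right)} = C + C \left(L + C^{2}\right)$ ($j{\left(L,C \right)} = \left(C^{2} + L\right) C + C = \left(L + C^{2}\right) C + C = C \left(L + C^{2}\right) + C = C + C \left(L + C^{2}\right)$)
$\left(\left(-12224 - 3908\right) - 23185\right) - \frac{20}{l{\left(35,3 \right)} + j{\left(29,7 \right)}} = \left(\left(-12224 - 3908\right) - 23185\right) - \frac{20}{-21 + 7 \left(1 + 29 + 7^{2}\right)} = \left(\left(-12224 - 3908\right) - 23185\right) - \frac{20}{-21 + 7 \left(1 + 29 + 49\right)} = \left(-16132 - 23185\right) - \frac{20}{-21 + 7 \cdot 79} = -39317 - \frac{20}{-21 + 553} = -39317 - \frac{20}{532} = -39317 - \frac{5}{133} = - \frac{5229166}{133}$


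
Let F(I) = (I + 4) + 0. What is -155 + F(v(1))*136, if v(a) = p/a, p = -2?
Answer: 117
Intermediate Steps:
v(a) = -2/a
F(I) = 4 + I (F(I) = (4 + I) + 0 = 4 + I)
-155 + F(v(1))*136 = -155 + (4 - 2/1)*136 = -155 + (4 - 2*1)*136 = -155 + (4 - 2)*136 = -155 + 2*136 = -155 + 272 = 117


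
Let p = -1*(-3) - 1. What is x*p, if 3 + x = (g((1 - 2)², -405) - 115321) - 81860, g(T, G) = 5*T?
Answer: -394358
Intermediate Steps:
p = 2 (p = 3 - 1 = 2)
x = -197179 (x = -3 + ((5*(1 - 2)² - 115321) - 81860) = -3 + ((5*(-1)² - 115321) - 81860) = -3 + ((5*1 - 115321) - 81860) = -3 + ((5 - 115321) - 81860) = -3 + (-115316 - 81860) = -3 - 197176 = -197179)
x*p = -197179*2 = -394358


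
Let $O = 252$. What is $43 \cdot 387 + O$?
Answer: $16893$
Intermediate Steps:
$43 \cdot 387 + O = 43 \cdot 387 + 252 = 16641 + 252 = 16893$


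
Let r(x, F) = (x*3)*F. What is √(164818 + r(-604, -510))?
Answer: √1088938 ≈ 1043.5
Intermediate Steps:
r(x, F) = 3*F*x (r(x, F) = (3*x)*F = 3*F*x)
√(164818 + r(-604, -510)) = √(164818 + 3*(-510)*(-604)) = √(164818 + 924120) = √1088938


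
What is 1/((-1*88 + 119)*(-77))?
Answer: -1/2387 ≈ -0.00041894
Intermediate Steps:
1/((-1*88 + 119)*(-77)) = 1/((-88 + 119)*(-77)) = 1/(31*(-77)) = 1/(-2387) = -1/2387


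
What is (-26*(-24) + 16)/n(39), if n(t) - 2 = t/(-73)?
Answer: 46720/107 ≈ 436.64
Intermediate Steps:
n(t) = 2 - t/73 (n(t) = 2 + t/(-73) = 2 + t*(-1/73) = 2 - t/73)
(-26*(-24) + 16)/n(39) = (-26*(-24) + 16)/(2 - 1/73*39) = (624 + 16)/(2 - 39/73) = 640/(107/73) = 640*(73/107) = 46720/107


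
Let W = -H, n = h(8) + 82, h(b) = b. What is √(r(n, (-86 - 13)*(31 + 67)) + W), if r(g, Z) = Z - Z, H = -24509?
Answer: √24509 ≈ 156.55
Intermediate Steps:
n = 90 (n = 8 + 82 = 90)
r(g, Z) = 0
W = 24509 (W = -1*(-24509) = 24509)
√(r(n, (-86 - 13)*(31 + 67)) + W) = √(0 + 24509) = √24509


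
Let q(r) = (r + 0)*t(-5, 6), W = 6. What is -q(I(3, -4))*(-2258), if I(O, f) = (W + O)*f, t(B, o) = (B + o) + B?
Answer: 325152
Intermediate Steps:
t(B, o) = o + 2*B
I(O, f) = f*(6 + O) (I(O, f) = (6 + O)*f = f*(6 + O))
q(r) = -4*r (q(r) = (r + 0)*(6 + 2*(-5)) = r*(6 - 10) = r*(-4) = -4*r)
-q(I(3, -4))*(-2258) = -(-(-16)*(6 + 3))*(-2258) = -(-(-16)*9)*(-2258) = -(-4*(-36))*(-2258) = -144*(-2258) = -1*(-325152) = 325152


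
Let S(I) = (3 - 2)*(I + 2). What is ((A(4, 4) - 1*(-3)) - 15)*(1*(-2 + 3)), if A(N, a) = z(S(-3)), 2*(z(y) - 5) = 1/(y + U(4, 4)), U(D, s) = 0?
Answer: -15/2 ≈ -7.5000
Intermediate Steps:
S(I) = 2 + I (S(I) = 1*(2 + I) = 2 + I)
z(y) = 5 + 1/(2*y) (z(y) = 5 + 1/(2*(y + 0)) = 5 + 1/(2*y))
A(N, a) = 9/2 (A(N, a) = 5 + 1/(2*(2 - 3)) = 5 + (½)/(-1) = 5 + (½)*(-1) = 5 - ½ = 9/2)
((A(4, 4) - 1*(-3)) - 15)*(1*(-2 + 3)) = ((9/2 - 1*(-3)) - 15)*(1*(-2 + 3)) = ((9/2 + 3) - 15)*(1*1) = (15/2 - 15)*1 = -15/2*1 = -15/2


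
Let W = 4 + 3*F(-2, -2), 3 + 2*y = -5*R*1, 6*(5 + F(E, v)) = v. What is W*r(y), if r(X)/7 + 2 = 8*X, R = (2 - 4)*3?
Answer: -8904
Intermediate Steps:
R = -6 (R = -2*3 = -6)
F(E, v) = -5 + v/6
y = 27/2 (y = -3/2 + (-5*(-6)*1)/2 = -3/2 + (30*1)/2 = -3/2 + (½)*30 = -3/2 + 15 = 27/2 ≈ 13.500)
W = -12 (W = 4 + 3*(-5 + (⅙)*(-2)) = 4 + 3*(-5 - ⅓) = 4 + 3*(-16/3) = 4 - 16 = -12)
r(X) = -14 + 56*X (r(X) = -14 + 7*(8*X) = -14 + 56*X)
W*r(y) = -12*(-14 + 56*(27/2)) = -12*(-14 + 756) = -12*742 = -8904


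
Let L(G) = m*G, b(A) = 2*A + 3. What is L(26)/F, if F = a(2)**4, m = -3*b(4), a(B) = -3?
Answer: -286/27 ≈ -10.593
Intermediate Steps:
b(A) = 3 + 2*A
m = -33 (m = -3*(3 + 2*4) = -3*(3 + 8) = -3*11 = -33)
L(G) = -33*G
F = 81 (F = (-3)**4 = 81)
L(26)/F = -33*26/81 = -858*1/81 = -286/27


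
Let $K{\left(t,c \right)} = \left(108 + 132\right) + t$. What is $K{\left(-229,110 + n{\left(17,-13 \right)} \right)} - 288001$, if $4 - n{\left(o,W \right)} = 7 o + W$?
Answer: $-287990$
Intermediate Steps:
$n{\left(o,W \right)} = 4 - W - 7 o$ ($n{\left(o,W \right)} = 4 - \left(7 o + W\right) = 4 - \left(W + 7 o\right) = 4 - W - 7 o$)
$K{\left(t,c \right)} = 240 + t$
$K{\left(-229,110 + n{\left(17,-13 \right)} \right)} - 288001 = \left(240 - 229\right) - 288001 = 11 - 288001 = -287990$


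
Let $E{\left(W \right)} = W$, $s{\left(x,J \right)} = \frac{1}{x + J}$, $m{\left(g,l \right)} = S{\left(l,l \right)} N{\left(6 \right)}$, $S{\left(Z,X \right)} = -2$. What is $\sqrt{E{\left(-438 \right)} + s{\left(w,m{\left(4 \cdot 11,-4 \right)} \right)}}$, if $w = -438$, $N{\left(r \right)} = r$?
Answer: $\frac{i \sqrt{394202}}{30} \approx 20.928 i$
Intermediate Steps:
$m{\left(g,l \right)} = -12$ ($m{\left(g,l \right)} = \left(-2\right) 6 = -12$)
$s{\left(x,J \right)} = \frac{1}{J + x}$
$\sqrt{E{\left(-438 \right)} + s{\left(w,m{\left(4 \cdot 11,-4 \right)} \right)}} = \sqrt{-438 + \frac{1}{-12 - 438}} = \sqrt{-438 + \frac{1}{-450}} = \sqrt{-438 - \frac{1}{450}} = \sqrt{- \frac{197101}{450}} = \frac{i \sqrt{394202}}{30}$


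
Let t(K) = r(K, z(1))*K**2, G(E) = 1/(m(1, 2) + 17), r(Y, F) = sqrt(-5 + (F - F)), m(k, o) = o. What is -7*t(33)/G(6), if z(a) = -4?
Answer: -144837*I*sqrt(5) ≈ -3.2387e+5*I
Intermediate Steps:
r(Y, F) = I*sqrt(5) (r(Y, F) = sqrt(-5 + 0) = sqrt(-5) = I*sqrt(5))
G(E) = 1/19 (G(E) = 1/(2 + 17) = 1/19)
t(K) = I*sqrt(5)*K**2 (t(K) = (I*sqrt(5))*K**2 = I*sqrt(5)*K**2)
-7*t(33)/G(6) = -7*I*sqrt(5)*33**2/1/19 = -7*I*sqrt(5)*1089*19 = -7*1089*I*sqrt(5)*19 = -144837*I*sqrt(5)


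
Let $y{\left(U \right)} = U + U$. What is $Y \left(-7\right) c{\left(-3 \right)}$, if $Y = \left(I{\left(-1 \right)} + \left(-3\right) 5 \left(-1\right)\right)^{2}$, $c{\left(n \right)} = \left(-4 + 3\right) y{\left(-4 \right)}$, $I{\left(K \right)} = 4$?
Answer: $-20216$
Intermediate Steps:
$y{\left(U \right)} = 2 U$
$c{\left(n \right)} = 8$ ($c{\left(n \right)} = \left(-4 + 3\right) 2 \left(-4\right) = \left(-1\right) \left(-8\right) = 8$)
$Y = 361$ ($Y = \left(4 + \left(-3\right) 5 \left(-1\right)\right)^{2} = \left(4 - -15\right)^{2} = \left(4 + 15\right)^{2} = 19^{2} = 361$)
$Y \left(-7\right) c{\left(-3 \right)} = 361 \left(-7\right) 8 = \left(-2527\right) 8 = -20216$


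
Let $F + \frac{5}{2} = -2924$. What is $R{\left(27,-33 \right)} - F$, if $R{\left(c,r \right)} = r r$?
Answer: $\frac{8031}{2} \approx 4015.5$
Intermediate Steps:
$R{\left(c,r \right)} = r^{2}$
$F = - \frac{5853}{2}$ ($F = - \frac{5}{2} - 2924 = - \frac{5853}{2} \approx -2926.5$)
$R{\left(27,-33 \right)} - F = \left(-33\right)^{2} - - \frac{5853}{2} = 1089 + \frac{5853}{2} = \frac{8031}{2}$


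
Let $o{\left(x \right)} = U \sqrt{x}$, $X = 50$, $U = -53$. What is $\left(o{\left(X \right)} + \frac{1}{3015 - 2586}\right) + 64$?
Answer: $\frac{27457}{429} - 265 \sqrt{2} \approx -310.76$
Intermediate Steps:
$o{\left(x \right)} = - 53 \sqrt{x}$
$\left(o{\left(X \right)} + \frac{1}{3015 - 2586}\right) + 64 = \left(- 53 \sqrt{50} + \frac{1}{3015 - 2586}\right) + 64 = \left(- 53 \cdot 5 \sqrt{2} + \frac{1}{429}\right) + 64 = \left(- 265 \sqrt{2} + \frac{1}{429}\right) + 64 = \left(\frac{1}{429} - 265 \sqrt{2}\right) + 64 = \frac{27457}{429} - 265 \sqrt{2}$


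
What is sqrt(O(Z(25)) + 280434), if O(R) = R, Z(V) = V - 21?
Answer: sqrt(280438) ≈ 529.56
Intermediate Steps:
Z(V) = -21 + V
sqrt(O(Z(25)) + 280434) = sqrt((-21 + 25) + 280434) = sqrt(4 + 280434) = sqrt(280438)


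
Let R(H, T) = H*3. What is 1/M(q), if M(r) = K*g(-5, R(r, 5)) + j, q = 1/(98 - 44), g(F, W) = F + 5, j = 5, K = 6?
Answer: ⅕ ≈ 0.20000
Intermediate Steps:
R(H, T) = 3*H
g(F, W) = 5 + F
q = 1/54 ≈ 0.018519
M(r) = 5 (M(r) = 6*(5 - 5) + 5 = 6*0 + 5 = 0 + 5 = 5)
1/M(q) = 1/5 = ⅕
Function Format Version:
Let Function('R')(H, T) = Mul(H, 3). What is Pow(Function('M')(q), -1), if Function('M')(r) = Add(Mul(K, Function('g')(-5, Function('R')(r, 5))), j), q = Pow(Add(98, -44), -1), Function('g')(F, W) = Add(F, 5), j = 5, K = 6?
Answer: Rational(1, 5) ≈ 0.20000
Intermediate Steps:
Function('R')(H, T) = Mul(3, H)
Function('g')(F, W) = Add(5, F)
q = Rational(1, 54) (q = Pow(54, -1) = Rational(1, 54) ≈ 0.018519)
Function('M')(r) = 5 (Function('M')(r) = Add(Mul(6, Add(5, -5)), 5) = Add(Mul(6, 0), 5) = Add(0, 5) = 5)
Pow(Function('M')(q), -1) = Pow(5, -1) = Rational(1, 5)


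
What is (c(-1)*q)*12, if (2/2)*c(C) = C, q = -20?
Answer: 240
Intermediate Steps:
c(C) = C
(c(-1)*q)*12 = -1*(-20)*12 = 20*12 = 240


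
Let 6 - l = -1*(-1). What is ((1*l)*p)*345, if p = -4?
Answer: -6900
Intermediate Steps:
l = 5 (l = 6 - (-1)*(-1) = 6 - 1*1 = 6 - 1 = 5)
((1*l)*p)*345 = ((1*5)*(-4))*345 = (5*(-4))*345 = -20*345 = -6900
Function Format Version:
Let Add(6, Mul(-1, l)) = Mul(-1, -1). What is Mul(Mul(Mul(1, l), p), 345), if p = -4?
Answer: -6900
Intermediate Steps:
l = 5 (l = Add(6, Mul(-1, Mul(-1, -1))) = Add(6, Mul(-1, 1)) = Add(6, -1) = 5)
Mul(Mul(Mul(1, l), p), 345) = Mul(Mul(Mul(1, 5), -4), 345) = Mul(Mul(5, -4), 345) = Mul(-20, 345) = -6900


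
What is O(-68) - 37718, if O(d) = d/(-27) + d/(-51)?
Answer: -1018282/27 ≈ -37714.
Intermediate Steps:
O(d) = -26*d/459 (O(d) = d*(-1/27) + d*(-1/51) = -d/27 - d/51 = -26*d/459)
O(-68) - 37718 = -26/459*(-68) - 37718 = 104/27 - 37718 = -1018282/27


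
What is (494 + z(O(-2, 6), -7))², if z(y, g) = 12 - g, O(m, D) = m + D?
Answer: 263169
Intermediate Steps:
O(m, D) = D + m
(494 + z(O(-2, 6), -7))² = (494 + (12 - 1*(-7)))² = (494 + (12 + 7))² = (494 + 19)² = 513² = 263169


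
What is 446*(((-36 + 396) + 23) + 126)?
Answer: 227014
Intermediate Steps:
446*(((-36 + 396) + 23) + 126) = 446*((360 + 23) + 126) = 446*(383 + 126) = 446*509 = 227014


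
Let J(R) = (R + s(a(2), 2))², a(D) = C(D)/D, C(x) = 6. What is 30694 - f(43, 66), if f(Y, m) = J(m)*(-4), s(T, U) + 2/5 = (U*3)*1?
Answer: 1280006/25 ≈ 51200.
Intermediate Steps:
a(D) = 6/D
s(T, U) = -⅖ + 3*U (s(T, U) = -⅖ + (U*3)*1 = -⅖ + (3*U)*1 = -⅖ + 3*U)
J(R) = (28/5 + R)² (J(R) = (R + (-⅖ + 3*2))² = (R + (-⅖ + 6))² = (R + 28/5)² = (28/5 + R)²)
f(Y, m) = -4*(28 + 5*m)²/25 (f(Y, m) = ((28 + 5*m)²/25)*(-4) = -4*(28 + 5*m)²/25)
30694 - f(43, 66) = 30694 - (-4)*(28 + 5*66)²/25 = 30694 - (-4)*(28 + 330)²/25 = 30694 - (-4)*358²/25 = 30694 - (-4)*128164/25 = 30694 - 1*(-512656/25) = 30694 + 512656/25 = 1280006/25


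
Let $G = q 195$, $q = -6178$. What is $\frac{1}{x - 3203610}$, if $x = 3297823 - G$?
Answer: $\frac{1}{1298923} \approx 7.6987 \cdot 10^{-7}$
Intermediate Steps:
$G = -1204710$ ($G = \left(-6178\right) 195 = -1204710$)
$x = 4502533$ ($x = 3297823 - -1204710 = 3297823 + 1204710 = 4502533$)
$\frac{1}{x - 3203610} = \frac{1}{4502533 - 3203610} = \frac{1}{1298923}$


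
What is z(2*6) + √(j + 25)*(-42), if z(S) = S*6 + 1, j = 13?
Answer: 73 - 42*√38 ≈ -185.91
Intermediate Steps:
z(S) = 1 + 6*S (z(S) = 6*S + 1 = 1 + 6*S)
z(2*6) + √(j + 25)*(-42) = (1 + 6*(2*6)) + √(13 + 25)*(-42) = (1 + 6*12) + √38*(-42) = (1 + 72) - 42*√38 = 73 - 42*√38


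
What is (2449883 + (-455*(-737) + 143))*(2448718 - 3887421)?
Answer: -4007307226783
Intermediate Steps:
(2449883 + (-455*(-737) + 143))*(2448718 - 3887421) = (2449883 + (335335 + 143))*(-1438703) = (2449883 + 335478)*(-1438703) = 2785361*(-1438703) = -4007307226783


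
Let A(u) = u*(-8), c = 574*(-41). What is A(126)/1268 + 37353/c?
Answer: -17771469/7460278 ≈ -2.3821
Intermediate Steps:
c = -23534
A(u) = -8*u
A(126)/1268 + 37353/c = -8*126/1268 + 37353/(-23534) = -1008*1/1268 + 37353*(-1/23534) = -252/317 - 37353/23534 = -17771469/7460278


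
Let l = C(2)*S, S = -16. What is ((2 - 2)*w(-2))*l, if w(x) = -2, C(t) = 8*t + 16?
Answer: 0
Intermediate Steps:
C(t) = 16 + 8*t
l = -512 (l = (16 + 8*2)*(-16) = (16 + 16)*(-16) = 32*(-16) = -512)
((2 - 2)*w(-2))*l = ((2 - 2)*(-2))*(-512) = (0*(-2))*(-512) = 0*(-512) = 0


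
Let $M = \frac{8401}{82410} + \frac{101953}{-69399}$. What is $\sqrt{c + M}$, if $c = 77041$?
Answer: $\frac{13 \sqrt{184080902267095200290}}{635463510} \approx 277.56$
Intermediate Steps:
$M = - \frac{2606308577}{1906390530}$ ($M = 8401 \cdot \frac{1}{82410} + 101953 \left(- \frac{1}{69399}\right) = \frac{8401}{82410} - \frac{101953}{69399} = - \frac{2606308577}{1906390530} \approx -1.3671$)
$\sqrt{c + M} = \sqrt{77041 - \frac{2606308577}{1906390530}} = \sqrt{\frac{146867626513153}{1906390530}} = \frac{13 \sqrt{184080902267095200290}}{635463510}$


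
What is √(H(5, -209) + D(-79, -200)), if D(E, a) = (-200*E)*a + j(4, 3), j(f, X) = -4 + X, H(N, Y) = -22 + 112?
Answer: I*√3159911 ≈ 1777.6*I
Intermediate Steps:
H(N, Y) = 90
D(E, a) = -1 - 200*E*a (D(E, a) = (-200*E)*a + (-4 + 3) = -200*E*a - 1 = -1 - 200*E*a)
√(H(5, -209) + D(-79, -200)) = √(90 + (-1 - 200*(-79)*(-200))) = √(90 + (-1 - 3160000)) = √(90 - 3160001) = √(-3159911) = I*√3159911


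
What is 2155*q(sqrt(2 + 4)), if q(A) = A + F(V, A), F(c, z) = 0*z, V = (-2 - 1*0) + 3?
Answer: 2155*sqrt(6) ≈ 5278.6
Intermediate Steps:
V = 1 (V = (-2 + 0) + 3 = -2 + 3 = 1)
F(c, z) = 0
q(A) = A (q(A) = A + 0 = A)
2155*q(sqrt(2 + 4)) = 2155*sqrt(2 + 4) = 2155*sqrt(6)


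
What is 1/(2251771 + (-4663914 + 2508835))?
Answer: 1/96692 ≈ 1.0342e-5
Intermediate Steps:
1/(2251771 + (-4663914 + 2508835)) = 1/(2251771 - 2155079) = 1/96692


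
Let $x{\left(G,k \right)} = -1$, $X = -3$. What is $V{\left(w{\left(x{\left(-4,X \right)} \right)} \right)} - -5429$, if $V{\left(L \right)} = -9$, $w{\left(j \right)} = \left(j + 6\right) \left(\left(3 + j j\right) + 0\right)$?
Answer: $5420$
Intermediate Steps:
$w{\left(j \right)} = \left(3 + j^{2}\right) \left(6 + j\right)$ ($w{\left(j \right)} = \left(6 + j\right) \left(\left(3 + j^{2}\right) + 0\right) = \left(6 + j\right) \left(3 + j^{2}\right) = \left(3 + j^{2}\right) \left(6 + j\right)$)
$V{\left(w{\left(x{\left(-4,X \right)} \right)} \right)} - -5429 = -9 - -5429 = -9 + 5429 = 5420$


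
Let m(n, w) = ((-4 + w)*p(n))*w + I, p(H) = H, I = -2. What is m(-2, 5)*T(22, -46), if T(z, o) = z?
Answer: -264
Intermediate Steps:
m(n, w) = -2 + n*w*(-4 + w) (m(n, w) = ((-4 + w)*n)*w - 2 = (n*(-4 + w))*w - 2 = n*w*(-4 + w) - 2 = -2 + n*w*(-4 + w))
m(-2, 5)*T(22, -46) = (-2 - 2*5² - 4*(-2)*5)*22 = (-2 - 2*25 + 40)*22 = (-2 - 50 + 40)*22 = -12*22 = -264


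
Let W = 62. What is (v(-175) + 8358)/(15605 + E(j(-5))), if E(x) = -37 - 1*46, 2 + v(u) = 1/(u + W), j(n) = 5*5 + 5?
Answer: 944227/1753986 ≈ 0.53833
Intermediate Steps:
j(n) = 30 (j(n) = 25 + 5 = 30)
v(u) = -2 + 1/(62 + u) (v(u) = -2 + 1/(u + 62) = -2 + 1/(62 + u))
E(x) = -83 (E(x) = -37 - 46 = -83)
(v(-175) + 8358)/(15605 + E(j(-5))) = ((-123 - 2*(-175))/(62 - 175) + 8358)/(15605 - 83) = ((-123 + 350)/(-113) + 8358)/15522 = (-1/113*227 + 8358)*(1/15522) = (-227/113 + 8358)*(1/15522) = (944227/113)*(1/15522) = 944227/1753986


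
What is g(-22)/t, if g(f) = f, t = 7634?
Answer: -1/347 ≈ -0.0028818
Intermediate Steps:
g(-22)/t = -22/7634 = -22*1/7634 = -1/347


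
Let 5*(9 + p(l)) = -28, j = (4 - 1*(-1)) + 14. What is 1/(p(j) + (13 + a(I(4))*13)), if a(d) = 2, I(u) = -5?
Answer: 5/122 ≈ 0.040984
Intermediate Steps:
j = 19 (j = (4 + 1) + 14 = 5 + 14 = 19)
p(l) = -73/5 (p(l) = -9 + (1/5)*(-28) = -9 - 28/5 = -73/5)
1/(p(j) + (13 + a(I(4))*13)) = 1/(-73/5 + (13 + 2*13)) = 1/(-73/5 + (13 + 26)) = 1/(-73/5 + 39) = 1/(122/5) = 5/122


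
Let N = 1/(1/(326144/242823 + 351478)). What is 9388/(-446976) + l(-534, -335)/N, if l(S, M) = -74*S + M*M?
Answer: 279788019622679/681217512536448 ≈ 0.41072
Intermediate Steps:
l(S, M) = M² - 74*S (l(S, M) = -74*S + M² = M² - 74*S)
N = 12192466934/34689 (N = 1/(1/(326144*(1/242823) + 351478)) = 1/(1/(46592/34689 + 351478)) = 1/(1/(12192466934/34689)) = 1/(34689/12192466934) = 12192466934/34689 ≈ 3.5148e+5)
9388/(-446976) + l(-534, -335)/N = 9388/(-446976) + ((-335)² - 74*(-534))/(12192466934/34689) = 9388*(-1/446976) + (112225 + 39516)*(34689/12192466934) = -2347/111744 + 151741*(34689/12192466934) = -2347/111744 + 5263743549/12192466934 = 279788019622679/681217512536448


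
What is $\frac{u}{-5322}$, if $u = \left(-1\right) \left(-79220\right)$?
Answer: $- \frac{39610}{2661} \approx -14.885$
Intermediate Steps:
$u = 79220$
$\frac{u}{-5322} = \frac{79220}{-5322} = 79220 \left(- \frac{1}{5322}\right) = - \frac{39610}{2661}$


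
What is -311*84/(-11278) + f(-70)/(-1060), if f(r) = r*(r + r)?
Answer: -2070824/298867 ≈ -6.9289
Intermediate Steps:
f(r) = 2*r² (f(r) = r*(2*r) = 2*r²)
-311*84/(-11278) + f(-70)/(-1060) = -311*84/(-11278) + (2*(-70)²)/(-1060) = -26124*(-1/11278) + (2*4900)*(-1/1060) = 13062/5639 + 9800*(-1/1060) = 13062/5639 - 490/53 = -2070824/298867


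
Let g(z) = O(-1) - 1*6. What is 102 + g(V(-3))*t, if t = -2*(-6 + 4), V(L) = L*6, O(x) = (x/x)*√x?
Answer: 78 + 4*I ≈ 78.0 + 4.0*I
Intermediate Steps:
O(x) = √x (O(x) = 1*√x = √x)
V(L) = 6*L
g(z) = -6 + I (g(z) = √(-1) - 1*6 = I - 6 = -6 + I)
t = 4 (t = -2*(-2) = 4)
102 + g(V(-3))*t = 102 + (-6 + I)*4 = 102 + (-24 + 4*I) = 78 + 4*I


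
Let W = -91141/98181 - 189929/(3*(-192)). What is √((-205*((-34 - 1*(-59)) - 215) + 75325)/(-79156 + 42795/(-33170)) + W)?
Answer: 7*√126288122395622664595487243473/137487295484808 ≈ 18.093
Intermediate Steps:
W = 2066102437/6283584 (W = -91141*1/98181 - 189929/(-576) = -91141/98181 - 189929*(-1/576) = -91141/98181 + 189929/576 = 2066102437/6283584 ≈ 328.81)
√((-205*((-34 - 1*(-59)) - 215) + 75325)/(-79156 + 42795/(-33170)) + W) = √((-205*((-34 - 1*(-59)) - 215) + 75325)/(-79156 + 42795/(-33170)) + 2066102437/6283584) = √((-205*((-34 + 59) - 215) + 75325)/(-79156 + 42795*(-1/33170)) + 2066102437/6283584) = √((-205*(25 - 215) + 75325)/(-79156 - 8559/6634) + 2066102437/6283584) = √((-205*(-190) + 75325)/(-525129463/6634) + 2066102437/6283584) = √((38950 + 75325)*(-6634/525129463) + 2066102437/6283584) = √(114275*(-6634/525129463) + 2066102437/6283584) = √(-758100350/525129463 + 2066102437/6283584) = √(1080207676015146931/3299695091635392) = 7*√126288122395622664595487243473/137487295484808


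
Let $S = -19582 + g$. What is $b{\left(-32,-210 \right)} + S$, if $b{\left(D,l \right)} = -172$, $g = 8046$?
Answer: $-11708$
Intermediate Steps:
$S = -11536$ ($S = -19582 + 8046 = -11536$)
$b{\left(-32,-210 \right)} + S = -172 - 11536 = -11708$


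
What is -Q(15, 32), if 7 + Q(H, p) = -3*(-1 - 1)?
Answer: 1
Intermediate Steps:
Q(H, p) = -1 (Q(H, p) = -7 - 3*(-1 - 1) = -7 - 3*(-2) = -7 + 6 = -1)
-Q(15, 32) = -1*(-1) = 1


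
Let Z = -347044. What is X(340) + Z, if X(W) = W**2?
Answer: -231444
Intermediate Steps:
X(340) + Z = 340**2 - 347044 = 115600 - 347044 = -231444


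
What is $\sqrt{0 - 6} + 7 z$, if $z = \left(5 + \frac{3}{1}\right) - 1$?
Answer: $49 + i \sqrt{6} \approx 49.0 + 2.4495 i$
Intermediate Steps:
$z = 7$ ($z = \left(5 + 3 \cdot 1\right) - 1 = \left(5 + 3\right) - 1 = 8 - 1 = 7$)
$\sqrt{0 - 6} + 7 z = \sqrt{0 - 6} + 7 \cdot 7 = \sqrt{-6} + 49 = i \sqrt{6} + 49 = 49 + i \sqrt{6}$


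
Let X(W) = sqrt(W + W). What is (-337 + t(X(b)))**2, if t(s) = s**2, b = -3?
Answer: 117649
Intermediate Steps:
X(W) = sqrt(2)*sqrt(W) (X(W) = sqrt(2*W) = sqrt(2)*sqrt(W))
(-337 + t(X(b)))**2 = (-337 + (sqrt(2)*sqrt(-3))**2)**2 = (-337 + (sqrt(2)*(I*sqrt(3)))**2)**2 = (-337 + (I*sqrt(6))**2)**2 = (-337 - 6)**2 = (-343)**2 = 117649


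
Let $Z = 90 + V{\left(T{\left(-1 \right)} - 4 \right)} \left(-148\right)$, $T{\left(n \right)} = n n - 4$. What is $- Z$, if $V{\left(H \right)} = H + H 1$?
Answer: $-2162$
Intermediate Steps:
$T{\left(n \right)} = -4 + n^{2}$ ($T{\left(n \right)} = n^{2} - 4 = -4 + n^{2}$)
$V{\left(H \right)} = 2 H$ ($V{\left(H \right)} = H + H = 2 H$)
$Z = 2162$ ($Z = 90 + 2 \left(\left(-4 + \left(-1\right)^{2}\right) - 4\right) \left(-148\right) = 90 + 2 \left(\left(-4 + 1\right) - 4\right) \left(-148\right) = 90 + 2 \left(-3 - 4\right) \left(-148\right) = 90 + 2 \left(-7\right) \left(-148\right) = 90 - -2072 = 90 + 2072 = 2162$)
$- Z = \left(-1\right) 2162 = -2162$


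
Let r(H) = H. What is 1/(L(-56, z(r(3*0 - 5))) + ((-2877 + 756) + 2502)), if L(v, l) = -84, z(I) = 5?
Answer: 1/297 ≈ 0.0033670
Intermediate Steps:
1/(L(-56, z(r(3*0 - 5))) + ((-2877 + 756) + 2502)) = 1/(-84 + ((-2877 + 756) + 2502)) = 1/(-84 + (-2121 + 2502)) = 1/(-84 + 381) = 1/297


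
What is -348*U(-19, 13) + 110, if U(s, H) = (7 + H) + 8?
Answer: -9634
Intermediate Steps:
U(s, H) = 15 + H
-348*U(-19, 13) + 110 = -348*(15 + 13) + 110 = -348*28 + 110 = -9744 + 110 = -9634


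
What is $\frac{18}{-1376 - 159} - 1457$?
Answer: $- \frac{2236513}{1535} \approx -1457.0$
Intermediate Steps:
$\frac{18}{-1376 - 159} - 1457 = \frac{18}{-1535} - 1457 = 18 \left(- \frac{1}{1535}\right) - 1457 = - \frac{18}{1535} - 1457 = - \frac{2236513}{1535}$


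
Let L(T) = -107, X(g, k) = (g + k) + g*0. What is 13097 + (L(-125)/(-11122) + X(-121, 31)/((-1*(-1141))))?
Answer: 166202696701/12690202 ≈ 13097.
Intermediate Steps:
X(g, k) = g + k (X(g, k) = (g + k) + 0 = g + k)
13097 + (L(-125)/(-11122) + X(-121, 31)/((-1*(-1141)))) = 13097 + (-107/(-11122) + (-121 + 31)/((-1*(-1141)))) = 13097 + (-107*(-1/11122) - 90/1141) = 13097 + (107/11122 - 90*1/1141) = 13097 + (107/11122 - 90/1141) = 13097 - 878893/12690202 = 166202696701/12690202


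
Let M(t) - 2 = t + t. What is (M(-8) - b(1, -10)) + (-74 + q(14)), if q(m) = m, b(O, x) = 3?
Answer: -77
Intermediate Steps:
M(t) = 2 + 2*t (M(t) = 2 + (t + t) = 2 + 2*t)
(M(-8) - b(1, -10)) + (-74 + q(14)) = ((2 + 2*(-8)) - 1*3) + (-74 + 14) = ((2 - 16) - 3) - 60 = (-14 - 3) - 60 = -17 - 60 = -77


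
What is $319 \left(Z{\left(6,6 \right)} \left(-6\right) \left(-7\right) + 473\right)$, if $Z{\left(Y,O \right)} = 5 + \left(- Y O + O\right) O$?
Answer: $-2193763$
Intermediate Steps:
$Z{\left(Y,O \right)} = 5 + O \left(O - O Y\right)$ ($Z{\left(Y,O \right)} = 5 + \left(- O Y + O\right) O = 5 + \left(O - O Y\right) O = 5 + O \left(O - O Y\right)$)
$319 \left(Z{\left(6,6 \right)} \left(-6\right) \left(-7\right) + 473\right) = 319 \left(\left(5 + 6^{2} - 6 \cdot 6^{2}\right) \left(-6\right) \left(-7\right) + 473\right) = 319 \left(\left(5 + 36 - 6 \cdot 36\right) \left(-6\right) \left(-7\right) + 473\right) = 319 \left(\left(5 + 36 - 216\right) \left(-6\right) \left(-7\right) + 473\right) = 319 \left(\left(-175\right) \left(-6\right) \left(-7\right) + 473\right) = 319 \left(1050 \left(-7\right) + 473\right) = 319 \left(-7350 + 473\right) = 319 \left(-6877\right) = -2193763$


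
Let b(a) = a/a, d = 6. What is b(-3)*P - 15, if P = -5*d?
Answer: -45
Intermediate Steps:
b(a) = 1
P = -30 (P = -5*6 = -30)
b(-3)*P - 15 = 1*(-30) - 15 = -30 - 15 = -45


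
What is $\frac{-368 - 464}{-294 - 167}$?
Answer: $\frac{832}{461} \approx 1.8048$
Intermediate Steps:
$\frac{-368 - 464}{-294 - 167} = - \frac{832}{-461} = \left(-832\right) \left(- \frac{1}{461}\right) = \frac{832}{461}$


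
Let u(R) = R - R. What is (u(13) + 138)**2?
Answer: 19044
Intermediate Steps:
u(R) = 0
(u(13) + 138)**2 = (0 + 138)**2 = 138**2 = 19044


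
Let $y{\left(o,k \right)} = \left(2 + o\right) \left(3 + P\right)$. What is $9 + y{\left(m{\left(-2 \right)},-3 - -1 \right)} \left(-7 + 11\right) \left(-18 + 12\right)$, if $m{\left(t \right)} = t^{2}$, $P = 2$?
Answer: $-711$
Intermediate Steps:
$y{\left(o,k \right)} = 10 + 5 o$ ($y{\left(o,k \right)} = \left(2 + o\right) \left(3 + 2\right) = \left(2 + o\right) 5 = 10 + 5 o$)
$9 + y{\left(m{\left(-2 \right)},-3 - -1 \right)} \left(-7 + 11\right) \left(-18 + 12\right) = 9 + \left(10 + 5 \left(-2\right)^{2}\right) \left(-7 + 11\right) \left(-18 + 12\right) = 9 + \left(10 + 5 \cdot 4\right) 4 \left(-6\right) = 9 + \left(10 + 20\right) \left(-24\right) = 9 + 30 \left(-24\right) = 9 - 720 = -711$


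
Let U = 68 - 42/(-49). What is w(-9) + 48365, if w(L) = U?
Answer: 339037/7 ≈ 48434.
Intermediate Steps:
U = 482/7 (U = 68 - 42*(-1)/49 = 68 - 1*(-6/7) = 68 + 6/7 = 482/7 ≈ 68.857)
w(L) = 482/7
w(-9) + 48365 = 482/7 + 48365 = 339037/7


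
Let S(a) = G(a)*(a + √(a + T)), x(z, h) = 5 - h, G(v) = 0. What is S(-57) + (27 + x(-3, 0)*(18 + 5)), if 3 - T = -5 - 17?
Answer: 142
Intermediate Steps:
T = 25 (T = 3 - (-5 - 17) = 3 - 1*(-22) = 3 + 22 = 25)
S(a) = 0 (S(a) = 0*(a + √(a + 25)) = 0*(a + √(25 + a)) = 0)
S(-57) + (27 + x(-3, 0)*(18 + 5)) = 0 + (27 + (5 - 1*0)*(18 + 5)) = 0 + (27 + (5 + 0)*23) = 0 + (27 + 5*23) = 0 + (27 + 115) = 0 + 142 = 142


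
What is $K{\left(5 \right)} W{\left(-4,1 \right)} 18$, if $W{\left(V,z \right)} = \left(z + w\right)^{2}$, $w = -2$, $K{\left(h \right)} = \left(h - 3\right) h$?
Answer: $180$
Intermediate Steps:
$K{\left(h \right)} = h \left(-3 + h\right)$ ($K{\left(h \right)} = \left(-3 + h\right) h = h \left(-3 + h\right)$)
$W{\left(V,z \right)} = \left(-2 + z\right)^{2}$ ($W{\left(V,z \right)} = \left(z - 2\right)^{2} = \left(-2 + z\right)^{2}$)
$K{\left(5 \right)} W{\left(-4,1 \right)} 18 = 5 \left(-3 + 5\right) \left(-2 + 1\right)^{2} \cdot 18 = 5 \cdot 2 \left(-1\right)^{2} \cdot 18 = 10 \cdot 1 \cdot 18 = 10 \cdot 18 = 180$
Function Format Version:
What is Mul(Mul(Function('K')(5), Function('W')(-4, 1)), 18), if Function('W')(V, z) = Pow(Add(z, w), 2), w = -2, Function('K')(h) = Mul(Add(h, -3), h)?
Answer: 180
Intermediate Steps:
Function('K')(h) = Mul(h, Add(-3, h)) (Function('K')(h) = Mul(Add(-3, h), h) = Mul(h, Add(-3, h)))
Function('W')(V, z) = Pow(Add(-2, z), 2) (Function('W')(V, z) = Pow(Add(z, -2), 2) = Pow(Add(-2, z), 2))
Mul(Mul(Function('K')(5), Function('W')(-4, 1)), 18) = Mul(Mul(Mul(5, Add(-3, 5)), Pow(Add(-2, 1), 2)), 18) = Mul(Mul(Mul(5, 2), Pow(-1, 2)), 18) = Mul(Mul(10, 1), 18) = Mul(10, 18) = 180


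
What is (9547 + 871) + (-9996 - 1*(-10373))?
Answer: 10795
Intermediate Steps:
(9547 + 871) + (-9996 - 1*(-10373)) = 10418 + (-9996 + 10373) = 10418 + 377 = 10795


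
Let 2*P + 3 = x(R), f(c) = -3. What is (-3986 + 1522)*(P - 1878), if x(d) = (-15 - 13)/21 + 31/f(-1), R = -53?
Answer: 13936384/3 ≈ 4.6455e+6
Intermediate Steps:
x(d) = -35/3 (x(d) = (-15 - 13)/21 + 31/(-3) = -28*1/21 + 31*(-⅓) = -4/3 - 31/3 = -35/3)
P = -22/3 (P = -3/2 + (½)*(-35/3) = -3/2 - 35/6 = -22/3 ≈ -7.3333)
(-3986 + 1522)*(P - 1878) = (-3986 + 1522)*(-22/3 - 1878) = -2464*(-5656/3) = 13936384/3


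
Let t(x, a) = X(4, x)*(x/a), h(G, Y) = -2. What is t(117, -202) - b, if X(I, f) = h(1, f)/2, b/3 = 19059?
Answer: -11549637/202 ≈ -57176.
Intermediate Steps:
b = 57177 (b = 3*19059 = 57177)
X(I, f) = -1 (X(I, f) = -2/2 = -2*½ = -1)
t(x, a) = -x/a
t(117, -202) - b = -1*117/(-202) - 1*57177 = -1*117*(-1/202) - 57177 = 117/202 - 57177 = -11549637/202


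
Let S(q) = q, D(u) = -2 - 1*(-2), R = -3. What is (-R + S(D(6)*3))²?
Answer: 9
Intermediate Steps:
D(u) = 0 (D(u) = -2 + 2 = 0)
(-R + S(D(6)*3))² = (-1*(-3) + 0*3)² = (3 + 0)² = 3² = 9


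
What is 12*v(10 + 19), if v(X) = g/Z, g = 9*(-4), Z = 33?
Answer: -144/11 ≈ -13.091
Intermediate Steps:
g = -36
v(X) = -12/11 (v(X) = -36/33 = -36*1/33 = -12/11)
12*v(10 + 19) = 12*(-12/11) = -144/11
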